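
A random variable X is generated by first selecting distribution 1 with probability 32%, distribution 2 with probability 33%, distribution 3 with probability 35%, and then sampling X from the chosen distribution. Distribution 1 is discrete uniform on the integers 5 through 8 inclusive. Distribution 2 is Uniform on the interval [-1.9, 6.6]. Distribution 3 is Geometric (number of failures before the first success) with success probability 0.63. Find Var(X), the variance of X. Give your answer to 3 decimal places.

8.806

Per component, 1: μ=6.5, E[X²]=43.5; 2: μ=2.35, E[X²]=11.5433; 3: μ=0.587302, E[X²]=1.27715.
E[X] = 0.32·6.5 + 0.33·2.35 + 0.35·0.587302 = 3.06106.
E[X²] = 0.32·43.5 + 0.33·11.5433 + 0.35·1.27715 = 18.1763.
Var(X) = E[X²] − (E[X])² = 18.1763 − 9.37006 = 8.80624.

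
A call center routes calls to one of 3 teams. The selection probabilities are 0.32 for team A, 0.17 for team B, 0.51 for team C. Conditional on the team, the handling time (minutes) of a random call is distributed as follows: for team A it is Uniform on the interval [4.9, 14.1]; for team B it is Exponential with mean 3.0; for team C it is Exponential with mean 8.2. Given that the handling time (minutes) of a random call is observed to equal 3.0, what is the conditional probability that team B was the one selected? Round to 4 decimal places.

Likelihoods f(3.0 | ·): A: 0; B: 0.122626; C: 0.0845859.
Posterior ∝ prior × likelihood. Numerator for B: 0.17·0.122626 = 0.0208465.
Normalizing constant: 0.32·0 + 0.17·0.122626 + 0.51·0.0845859 = 0.0639853.
P(B | observation) = 0.0208465 / 0.0639853 = 0.325801.

0.3258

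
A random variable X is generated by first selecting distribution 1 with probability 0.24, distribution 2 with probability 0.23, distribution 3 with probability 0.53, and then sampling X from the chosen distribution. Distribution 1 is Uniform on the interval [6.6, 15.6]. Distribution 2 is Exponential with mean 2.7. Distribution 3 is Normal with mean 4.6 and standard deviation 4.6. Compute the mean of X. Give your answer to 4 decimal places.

Component means — 1: 11.1; 2: 2.7; 3: 4.6.
E[X] = 0.24·11.1 + 0.23·2.7 + 0.53·4.6 = 5.723.

5.7230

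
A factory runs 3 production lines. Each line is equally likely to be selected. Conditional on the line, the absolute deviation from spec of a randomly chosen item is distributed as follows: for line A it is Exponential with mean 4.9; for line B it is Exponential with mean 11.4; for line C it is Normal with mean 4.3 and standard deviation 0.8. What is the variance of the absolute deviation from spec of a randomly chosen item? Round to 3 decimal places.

61.872

Per component, A: μ=4.9, E[X²]=48.02; B: μ=11.4, E[X²]=259.92; C: μ=4.3, E[X²]=19.13.
E[X] = 0.333333·4.9 + 0.333333·11.4 + 0.333333·4.3 = 6.86667.
E[X²] = 0.333333·48.02 + 0.333333·259.92 + 0.333333·19.13 = 109.023.
Var(X) = E[X²] − (E[X])² = 109.023 − 47.1511 = 61.8722.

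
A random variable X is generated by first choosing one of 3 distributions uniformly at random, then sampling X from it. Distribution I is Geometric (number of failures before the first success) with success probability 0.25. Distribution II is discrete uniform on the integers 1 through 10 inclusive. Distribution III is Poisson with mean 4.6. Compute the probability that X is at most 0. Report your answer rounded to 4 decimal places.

0.0867

Conditional on each component, P(X ≤ 0): I: 0.25; II: 0; III: 0.0100518.
By total probability, P(X ≤ 0) = 0.333333·0.25 + 0.333333·0 + 0.333333·0.0100518 = 0.0866839.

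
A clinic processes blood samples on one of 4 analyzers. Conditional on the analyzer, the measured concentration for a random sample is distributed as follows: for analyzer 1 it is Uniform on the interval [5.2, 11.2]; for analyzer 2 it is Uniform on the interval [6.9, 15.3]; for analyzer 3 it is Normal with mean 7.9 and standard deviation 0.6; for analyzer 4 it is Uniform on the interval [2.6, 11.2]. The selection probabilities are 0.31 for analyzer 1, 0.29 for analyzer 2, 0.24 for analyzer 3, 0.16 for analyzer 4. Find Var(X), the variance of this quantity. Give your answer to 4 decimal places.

Per component, 1: μ=8.2, E[X²]=70.24; 2: μ=11.1, E[X²]=129.09; 3: μ=7.9, E[X²]=62.77; 4: μ=6.9, E[X²]=53.7733.
E[X] = 0.31·8.2 + 0.29·11.1 + 0.24·7.9 + 0.16·6.9 = 8.761.
E[X²] = 0.31·70.24 + 0.29·129.09 + 0.24·62.77 + 0.16·53.7733 = 82.879.
Var(X) = E[X²] − (E[X])² = 82.879 − 76.7551 = 6.12391.

6.1239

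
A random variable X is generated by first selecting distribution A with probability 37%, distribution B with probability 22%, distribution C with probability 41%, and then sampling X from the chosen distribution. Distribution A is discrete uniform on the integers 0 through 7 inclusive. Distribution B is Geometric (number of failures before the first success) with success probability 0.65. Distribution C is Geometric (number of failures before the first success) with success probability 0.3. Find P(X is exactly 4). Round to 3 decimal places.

Conditional on each component, P(X = 4): A: 0.125; B: 0.00975406; C: 0.07203.
By total probability, P(X = 4) = 0.37·0.125 + 0.22·0.00975406 + 0.41·0.07203 = 0.0779282.

0.078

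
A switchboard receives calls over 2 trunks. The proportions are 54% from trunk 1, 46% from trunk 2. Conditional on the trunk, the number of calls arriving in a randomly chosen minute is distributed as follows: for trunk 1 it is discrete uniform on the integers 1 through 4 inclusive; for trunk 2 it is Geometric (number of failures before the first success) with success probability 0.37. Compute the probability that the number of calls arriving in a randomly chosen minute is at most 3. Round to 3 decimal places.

0.793

Conditional on each trunk, P(X ≤ 3): 1: 0.75; 2: 0.84247.
By total probability, P(X ≤ 3) = 0.54·0.75 + 0.46·0.84247 = 0.792536.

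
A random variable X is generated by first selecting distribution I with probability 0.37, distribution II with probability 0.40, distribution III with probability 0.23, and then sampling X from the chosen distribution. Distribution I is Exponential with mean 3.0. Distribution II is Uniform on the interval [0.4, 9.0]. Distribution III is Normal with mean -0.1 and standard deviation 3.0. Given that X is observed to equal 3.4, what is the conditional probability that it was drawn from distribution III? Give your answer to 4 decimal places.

Likelihoods f(3.4 | ·): I: 0.107319; II: 0.116279; III: 0.0673329.
Posterior ∝ prior × likelihood. Numerator for III: 0.23·0.0673329 = 0.0154866.
Normalizing constant: 0.37·0.107319 + 0.4·0.116279 + 0.23·0.0673329 = 0.101706.
P(III | observation) = 0.0154866 / 0.101706 = 0.152267.

0.1523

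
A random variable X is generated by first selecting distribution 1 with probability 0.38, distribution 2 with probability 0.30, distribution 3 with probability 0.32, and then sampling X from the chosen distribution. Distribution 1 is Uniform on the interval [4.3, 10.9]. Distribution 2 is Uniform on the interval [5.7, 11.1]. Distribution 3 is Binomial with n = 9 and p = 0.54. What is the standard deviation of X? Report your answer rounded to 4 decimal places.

2.2389

Per component, 1: μ=7.6, E[X²]=61.39; 2: μ=8.4, E[X²]=72.99; 3: μ=4.86, E[X²]=25.8552.
E[X] = 0.38·7.6 + 0.3·8.4 + 0.32·4.86 = 6.9632.
E[X²] = 0.38·61.39 + 0.3·72.99 + 0.32·25.8552 = 53.4989.
Var(X) = E[X²] − (E[X])² = 53.4989 − 48.4862 = 5.01271.
SD(X) = √5.01271 = 2.23891.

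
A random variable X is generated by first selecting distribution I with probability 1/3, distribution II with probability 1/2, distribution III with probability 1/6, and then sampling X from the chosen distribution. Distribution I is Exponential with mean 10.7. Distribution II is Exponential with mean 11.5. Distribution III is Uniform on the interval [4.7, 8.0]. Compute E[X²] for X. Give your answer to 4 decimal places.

215.4483

For each component E[X²] = Var + (mean)², giving I: 228.98; II: 264.5; III: 41.23.
Overall E[X²] = 0.333333·228.98 + 0.5·264.5 + 0.166667·41.23 = 215.448.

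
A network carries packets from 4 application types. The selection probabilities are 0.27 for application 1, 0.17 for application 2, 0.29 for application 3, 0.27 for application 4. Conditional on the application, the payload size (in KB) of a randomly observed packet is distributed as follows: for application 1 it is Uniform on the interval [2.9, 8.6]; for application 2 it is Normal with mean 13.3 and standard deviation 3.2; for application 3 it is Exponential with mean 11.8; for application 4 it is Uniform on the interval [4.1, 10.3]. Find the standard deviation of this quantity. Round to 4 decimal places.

7.2683

Per component, 1: μ=5.75, E[X²]=35.77; 2: μ=13.3, E[X²]=187.13; 3: μ=11.8, E[X²]=278.48; 4: μ=7.2, E[X²]=55.0433.
E[X] = 0.27·5.75 + 0.17·13.3 + 0.29·11.8 + 0.27·7.2 = 9.1795.
E[X²] = 0.27·35.77 + 0.17·187.13 + 0.29·278.48 + 0.27·55.0433 = 137.091.
Var(X) = E[X²] − (E[X])² = 137.091 − 84.2632 = 52.8277.
SD(X) = √52.8277 = 7.26827.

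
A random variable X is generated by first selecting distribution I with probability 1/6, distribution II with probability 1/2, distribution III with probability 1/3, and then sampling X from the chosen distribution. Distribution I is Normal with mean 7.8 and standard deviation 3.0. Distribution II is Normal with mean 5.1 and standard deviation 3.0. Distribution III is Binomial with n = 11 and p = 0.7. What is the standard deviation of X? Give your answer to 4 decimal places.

Per component, I: μ=7.8, E[X²]=69.84; II: μ=5.1, E[X²]=35.01; III: μ=7.7, E[X²]=61.6.
E[X] = 0.166667·7.8 + 0.5·5.1 + 0.333333·7.7 = 6.41667.
E[X²] = 0.166667·69.84 + 0.5·35.01 + 0.333333·61.6 = 49.6783.
Var(X) = E[X²] − (E[X])² = 49.6783 − 41.1736 = 8.50472.
SD(X) = √8.50472 = 2.91629.

2.9163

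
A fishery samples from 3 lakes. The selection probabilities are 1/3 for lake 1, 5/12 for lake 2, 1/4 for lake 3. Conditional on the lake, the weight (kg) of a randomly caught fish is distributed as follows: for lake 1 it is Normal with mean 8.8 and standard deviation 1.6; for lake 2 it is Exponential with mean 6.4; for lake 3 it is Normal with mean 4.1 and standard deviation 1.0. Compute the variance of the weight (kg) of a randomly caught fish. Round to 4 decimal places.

Per component, 1: μ=8.8, E[X²]=80; 2: μ=6.4, E[X²]=81.92; 3: μ=4.1, E[X²]=17.81.
E[X] = 0.333333·8.8 + 0.416667·6.4 + 0.25·4.1 = 6.625.
E[X²] = 0.333333·80 + 0.416667·81.92 + 0.25·17.81 = 65.2525.
Var(X) = E[X²] − (E[X])² = 65.2525 − 43.8906 = 21.3619.

21.3619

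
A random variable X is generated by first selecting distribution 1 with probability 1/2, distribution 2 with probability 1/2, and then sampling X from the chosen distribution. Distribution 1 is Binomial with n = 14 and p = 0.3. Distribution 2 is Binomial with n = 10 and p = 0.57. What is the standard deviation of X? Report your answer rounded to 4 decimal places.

1.8050

Per component, 1: μ=4.2, E[X²]=20.58; 2: μ=5.7, E[X²]=34.941.
E[X] = 0.5·4.2 + 0.5·5.7 = 4.95.
E[X²] = 0.5·20.58 + 0.5·34.941 = 27.7605.
Var(X) = E[X²] − (E[X])² = 27.7605 − 24.5025 = 3.258.
SD(X) = √3.258 = 1.80499.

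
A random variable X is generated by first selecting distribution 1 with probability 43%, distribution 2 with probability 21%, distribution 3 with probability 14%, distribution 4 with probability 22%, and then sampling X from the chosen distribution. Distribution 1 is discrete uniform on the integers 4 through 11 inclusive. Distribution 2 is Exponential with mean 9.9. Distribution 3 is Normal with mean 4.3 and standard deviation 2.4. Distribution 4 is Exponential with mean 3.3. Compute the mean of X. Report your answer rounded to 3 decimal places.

Component means — 1: 7.5; 2: 9.9; 3: 4.3; 4: 3.3.
E[X] = 0.43·7.5 + 0.21·9.9 + 0.14·4.3 + 0.22·3.3 = 6.632.

6.632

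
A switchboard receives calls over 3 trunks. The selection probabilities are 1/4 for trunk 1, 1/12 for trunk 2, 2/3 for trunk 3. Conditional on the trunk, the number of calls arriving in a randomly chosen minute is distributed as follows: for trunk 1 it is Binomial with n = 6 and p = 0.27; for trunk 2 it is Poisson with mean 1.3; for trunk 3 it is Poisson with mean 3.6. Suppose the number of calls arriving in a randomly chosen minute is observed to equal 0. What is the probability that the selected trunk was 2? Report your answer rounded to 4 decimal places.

0.2884

Likelihoods P(X=0 | ·): 1: 0.151334; 2: 0.272532; 3: 0.0273237.
Posterior ∝ prior × likelihood. Numerator for 2: 0.0833333·0.272532 = 0.022711.
Normalizing constant: 0.25·0.151334 + 0.0833333·0.272532 + 0.666667·0.0273237 = 0.0787604.
P(2 | observation) = 0.022711 / 0.0787604 = 0.288356.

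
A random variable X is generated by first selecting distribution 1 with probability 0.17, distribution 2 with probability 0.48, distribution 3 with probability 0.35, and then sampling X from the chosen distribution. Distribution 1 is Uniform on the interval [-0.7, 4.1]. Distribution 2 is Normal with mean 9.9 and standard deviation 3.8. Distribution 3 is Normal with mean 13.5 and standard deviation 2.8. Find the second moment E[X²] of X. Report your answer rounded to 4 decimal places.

121.3252

For each component E[X²] = Var + (mean)², giving 1: 4.81; 2: 112.45; 3: 190.09.
Overall E[X²] = 0.17·4.81 + 0.48·112.45 + 0.35·190.09 = 121.325.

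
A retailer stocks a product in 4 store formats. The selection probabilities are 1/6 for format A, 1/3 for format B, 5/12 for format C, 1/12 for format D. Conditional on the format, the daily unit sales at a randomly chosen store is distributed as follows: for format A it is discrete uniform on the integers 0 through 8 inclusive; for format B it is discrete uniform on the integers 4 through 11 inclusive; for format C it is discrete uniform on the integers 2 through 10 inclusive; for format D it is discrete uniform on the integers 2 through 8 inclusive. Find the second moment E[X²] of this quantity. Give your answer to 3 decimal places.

44.472

For each component E[X²] = Var + (mean)², giving A: 22.6667; B: 61.5; C: 42.6667; D: 29.
Overall E[X²] = 0.166667·22.6667 + 0.333333·61.5 + 0.416667·42.6667 + 0.0833333·29 = 44.4722.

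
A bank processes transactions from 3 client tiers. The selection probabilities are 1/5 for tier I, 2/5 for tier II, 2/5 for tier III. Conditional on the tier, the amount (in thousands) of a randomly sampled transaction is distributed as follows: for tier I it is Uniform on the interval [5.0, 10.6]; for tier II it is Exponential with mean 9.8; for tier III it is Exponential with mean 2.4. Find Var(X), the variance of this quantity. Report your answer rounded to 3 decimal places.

52.657

Per component, I: μ=7.8, E[X²]=63.4533; II: μ=9.8, E[X²]=192.08; III: μ=2.4, E[X²]=11.52.
E[X] = 0.2·7.8 + 0.4·9.8 + 0.4·2.4 = 6.44.
E[X²] = 0.2·63.4533 + 0.4·192.08 + 0.4·11.52 = 94.1307.
Var(X) = E[X²] − (E[X])² = 94.1307 − 41.4736 = 52.6571.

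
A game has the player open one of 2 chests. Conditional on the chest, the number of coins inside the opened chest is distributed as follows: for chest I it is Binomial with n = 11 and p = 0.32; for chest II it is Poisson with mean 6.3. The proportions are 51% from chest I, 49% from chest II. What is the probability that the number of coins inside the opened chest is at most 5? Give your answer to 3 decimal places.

0.653

Conditional on each chest, P(X ≤ 5): I: 0.896944; II: 0.398772.
By total probability, P(X ≤ 5) = 0.51·0.896944 + 0.49·0.398772 = 0.65284.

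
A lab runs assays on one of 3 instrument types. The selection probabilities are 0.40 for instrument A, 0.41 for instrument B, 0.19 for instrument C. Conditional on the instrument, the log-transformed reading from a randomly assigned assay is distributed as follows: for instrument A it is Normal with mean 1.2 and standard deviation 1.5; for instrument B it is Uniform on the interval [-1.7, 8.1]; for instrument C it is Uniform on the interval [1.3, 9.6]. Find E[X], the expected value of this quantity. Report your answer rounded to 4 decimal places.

2.8275

Component means — A: 1.2; B: 3.2; C: 5.45.
E[X] = 0.4·1.2 + 0.41·3.2 + 0.19·5.45 = 2.8275.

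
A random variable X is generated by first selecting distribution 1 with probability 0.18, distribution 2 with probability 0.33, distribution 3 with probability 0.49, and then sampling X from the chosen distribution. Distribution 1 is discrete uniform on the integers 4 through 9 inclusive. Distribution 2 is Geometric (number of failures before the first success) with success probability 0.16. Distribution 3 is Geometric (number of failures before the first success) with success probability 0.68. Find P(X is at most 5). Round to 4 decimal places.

Conditional on each component, P(X ≤ 5): 1: 0.333333; 2: 0.648702; 3: 0.998926.
By total probability, P(X ≤ 5) = 0.18·0.333333 + 0.33·0.648702 + 0.49·0.998926 = 0.763546.

0.7635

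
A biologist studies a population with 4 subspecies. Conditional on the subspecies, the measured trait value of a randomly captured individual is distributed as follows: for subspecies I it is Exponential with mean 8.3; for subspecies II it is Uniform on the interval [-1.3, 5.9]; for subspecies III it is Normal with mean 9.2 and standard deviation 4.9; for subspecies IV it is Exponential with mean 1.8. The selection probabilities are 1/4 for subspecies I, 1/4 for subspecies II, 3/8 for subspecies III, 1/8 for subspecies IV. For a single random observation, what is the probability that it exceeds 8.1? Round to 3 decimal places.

Conditional on each subspecies, P(X > 8.1): I: 0.376852; II: 0; III: 0.588812; IV: 0.011109.
By total probability, P(X > 8.1) = 0.25·0.376852 + 0.25·0 + 0.375·0.588812 + 0.125·0.011109 = 0.316406.

0.316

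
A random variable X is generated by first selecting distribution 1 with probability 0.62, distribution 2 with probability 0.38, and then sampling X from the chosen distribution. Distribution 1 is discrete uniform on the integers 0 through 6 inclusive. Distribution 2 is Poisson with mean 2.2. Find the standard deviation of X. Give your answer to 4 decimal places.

Per component, 1: μ=3, E[X²]=13; 2: μ=2.2, E[X²]=7.04.
E[X] = 0.62·3 + 0.38·2.2 = 2.696.
E[X²] = 0.62·13 + 0.38·7.04 = 10.7352.
Var(X) = E[X²] − (E[X])² = 10.7352 − 7.26842 = 3.46678.
SD(X) = √3.46678 = 1.86193.

1.8619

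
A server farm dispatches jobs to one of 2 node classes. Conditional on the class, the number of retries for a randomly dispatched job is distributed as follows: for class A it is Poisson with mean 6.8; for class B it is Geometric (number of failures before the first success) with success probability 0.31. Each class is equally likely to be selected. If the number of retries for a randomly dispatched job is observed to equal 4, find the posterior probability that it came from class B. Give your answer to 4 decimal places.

Likelihoods P(X=4 | ·): A: 0.0992252; B: 0.0702681.
Posterior ∝ prior × likelihood. Numerator for B: 0.5·0.0702681 = 0.035134.
Normalizing constant: 0.5·0.0992252 + 0.5·0.0702681 = 0.0847466.
P(B | observation) = 0.035134 / 0.0847466 = 0.414577.

0.4146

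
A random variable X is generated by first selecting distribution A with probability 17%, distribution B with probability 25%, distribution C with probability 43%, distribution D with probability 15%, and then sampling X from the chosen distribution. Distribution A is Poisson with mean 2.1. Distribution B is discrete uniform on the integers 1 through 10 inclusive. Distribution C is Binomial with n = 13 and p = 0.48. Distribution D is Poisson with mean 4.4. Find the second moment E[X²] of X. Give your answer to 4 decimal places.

32.4341

For each component E[X²] = Var + (mean)², giving A: 6.51; B: 38.5; C: 42.1824; D: 23.76.
Overall E[X²] = 0.17·6.51 + 0.25·38.5 + 0.43·42.1824 + 0.15·23.76 = 32.4341.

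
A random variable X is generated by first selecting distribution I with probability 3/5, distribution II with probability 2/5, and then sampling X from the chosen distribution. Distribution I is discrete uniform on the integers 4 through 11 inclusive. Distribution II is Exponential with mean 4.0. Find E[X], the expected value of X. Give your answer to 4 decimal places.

Component means — I: 7.5; II: 4.
E[X] = 0.6·7.5 + 0.4·4 = 6.1.

6.1000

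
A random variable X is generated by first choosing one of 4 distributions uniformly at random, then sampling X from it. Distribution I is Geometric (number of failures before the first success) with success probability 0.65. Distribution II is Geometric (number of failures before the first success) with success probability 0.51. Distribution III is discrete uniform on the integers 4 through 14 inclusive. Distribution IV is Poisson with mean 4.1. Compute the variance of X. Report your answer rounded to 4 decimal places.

15.6377

Per component, I: μ=0.538462, E[X²]=1.11834; II: μ=0.960784, E[X²]=2.807; III: μ=9, E[X²]=91; IV: μ=4.1, E[X²]=20.91.
E[X] = 0.25·0.538462 + 0.25·0.960784 + 0.25·9 + 0.25·4.1 = 3.64981.
E[X²] = 0.25·1.11834 + 0.25·2.807 + 0.25·91 + 0.25·20.91 = 28.9588.
Var(X) = E[X²] − (E[X])² = 28.9588 − 13.3211 = 15.6377.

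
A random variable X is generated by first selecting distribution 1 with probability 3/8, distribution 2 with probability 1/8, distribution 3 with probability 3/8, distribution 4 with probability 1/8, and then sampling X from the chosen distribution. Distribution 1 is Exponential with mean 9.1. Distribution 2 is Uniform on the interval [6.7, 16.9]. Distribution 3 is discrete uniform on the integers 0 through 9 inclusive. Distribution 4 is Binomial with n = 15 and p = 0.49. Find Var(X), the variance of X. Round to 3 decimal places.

42.349

Per component, 1: μ=9.1, E[X²]=165.62; 2: μ=11.8, E[X²]=147.91; 3: μ=4.5, E[X²]=28.5; 4: μ=7.35, E[X²]=57.771.
E[X] = 0.375·9.1 + 0.125·11.8 + 0.375·4.5 + 0.125·7.35 = 7.49375.
E[X²] = 0.375·165.62 + 0.125·147.91 + 0.375·28.5 + 0.125·57.771 = 98.5051.
Var(X) = E[X²] − (E[X])² = 98.5051 − 56.1563 = 42.3488.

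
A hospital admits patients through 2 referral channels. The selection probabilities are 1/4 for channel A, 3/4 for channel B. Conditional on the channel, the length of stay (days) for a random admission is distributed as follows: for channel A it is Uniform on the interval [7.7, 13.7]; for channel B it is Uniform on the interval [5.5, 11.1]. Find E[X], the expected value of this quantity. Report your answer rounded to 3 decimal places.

8.900

Component means — A: 10.7; B: 8.3.
E[X] = 0.25·10.7 + 0.75·8.3 = 8.9.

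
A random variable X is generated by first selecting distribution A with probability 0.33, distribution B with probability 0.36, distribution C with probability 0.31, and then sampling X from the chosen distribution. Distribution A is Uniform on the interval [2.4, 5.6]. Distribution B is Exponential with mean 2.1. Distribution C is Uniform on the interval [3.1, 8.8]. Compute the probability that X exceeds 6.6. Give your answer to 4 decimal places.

0.1352

Conditional on each component, P(X > 6.6): A: 0; B: 0.0431593; C: 0.385965.
By total probability, P(X > 6.6) = 0.33·0 + 0.36·0.0431593 + 0.31·0.385965 = 0.135186.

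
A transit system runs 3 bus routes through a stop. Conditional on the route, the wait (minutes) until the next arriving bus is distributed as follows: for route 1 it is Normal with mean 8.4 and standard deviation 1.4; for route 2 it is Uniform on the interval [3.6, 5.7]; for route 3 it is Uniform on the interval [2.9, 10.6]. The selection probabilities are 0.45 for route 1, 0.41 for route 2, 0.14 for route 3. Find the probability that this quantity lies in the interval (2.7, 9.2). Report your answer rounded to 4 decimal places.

0.8468

Conditional on each route, P(2.7 < X < 9.2): 1: 0.716122; 2: 1; 3: 0.818182.
By total probability, P(2.7 < X < 9.2) = 0.45·0.716122 + 0.41·1 + 0.14·0.818182 = 0.8468.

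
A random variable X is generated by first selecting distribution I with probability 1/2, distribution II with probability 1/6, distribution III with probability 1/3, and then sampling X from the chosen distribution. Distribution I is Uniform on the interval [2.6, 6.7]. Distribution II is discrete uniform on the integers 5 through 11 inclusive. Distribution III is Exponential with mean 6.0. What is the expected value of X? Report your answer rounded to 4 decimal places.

5.6583

Component means — I: 4.65; II: 8; III: 6.
E[X] = 0.5·4.65 + 0.166667·8 + 0.333333·6 = 5.65833.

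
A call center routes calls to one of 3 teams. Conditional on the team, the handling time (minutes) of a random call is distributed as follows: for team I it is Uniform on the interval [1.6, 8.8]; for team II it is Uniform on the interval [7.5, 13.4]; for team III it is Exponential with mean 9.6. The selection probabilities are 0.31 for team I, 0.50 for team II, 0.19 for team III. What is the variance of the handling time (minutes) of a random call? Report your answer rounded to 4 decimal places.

Per component, I: μ=5.2, E[X²]=31.36; II: μ=10.45, E[X²]=112.103; III: μ=9.6, E[X²]=184.32.
E[X] = 0.31·5.2 + 0.5·10.45 + 0.19·9.6 = 8.661.
E[X²] = 0.31·31.36 + 0.5·112.103 + 0.19·184.32 = 100.794.
Var(X) = E[X²] − (E[X])² = 100.794 − 75.0129 = 25.7811.

25.7811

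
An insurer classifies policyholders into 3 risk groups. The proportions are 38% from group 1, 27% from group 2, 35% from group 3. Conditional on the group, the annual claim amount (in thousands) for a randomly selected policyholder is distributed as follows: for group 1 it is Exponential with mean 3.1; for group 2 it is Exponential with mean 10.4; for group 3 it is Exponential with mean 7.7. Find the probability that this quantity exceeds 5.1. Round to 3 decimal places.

Conditional on each group, P(X > 5.1): 1: 0.192981; 2: 0.612391; 3: 0.515645.
By total probability, P(X > 5.1) = 0.38·0.192981 + 0.27·0.612391 + 0.35·0.515645 = 0.419154.

0.419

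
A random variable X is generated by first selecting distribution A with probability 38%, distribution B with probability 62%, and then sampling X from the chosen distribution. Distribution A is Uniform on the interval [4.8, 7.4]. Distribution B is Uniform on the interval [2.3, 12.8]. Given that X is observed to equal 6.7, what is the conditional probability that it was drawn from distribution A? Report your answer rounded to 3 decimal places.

0.712

Likelihoods f(6.7 | ·): A: 0.384615; B: 0.0952381.
Posterior ∝ prior × likelihood. Numerator for A: 0.38·0.384615 = 0.146154.
Normalizing constant: 0.38·0.384615 + 0.62·0.0952381 = 0.205201.
P(A | observation) = 0.146154 / 0.205201 = 0.712246.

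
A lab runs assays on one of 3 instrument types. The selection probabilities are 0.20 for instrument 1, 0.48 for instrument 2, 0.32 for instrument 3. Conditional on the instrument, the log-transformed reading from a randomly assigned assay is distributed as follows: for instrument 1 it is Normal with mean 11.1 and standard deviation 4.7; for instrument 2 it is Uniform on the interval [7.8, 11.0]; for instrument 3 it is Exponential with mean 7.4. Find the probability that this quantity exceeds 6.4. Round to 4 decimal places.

Conditional on each instrument, P(X > 6.4): 1: 0.841345; 2: 1; 3: 0.421108.
By total probability, P(X > 6.4) = 0.2·0.841345 + 0.48·1 + 0.32·0.421108 = 0.783024.

0.7830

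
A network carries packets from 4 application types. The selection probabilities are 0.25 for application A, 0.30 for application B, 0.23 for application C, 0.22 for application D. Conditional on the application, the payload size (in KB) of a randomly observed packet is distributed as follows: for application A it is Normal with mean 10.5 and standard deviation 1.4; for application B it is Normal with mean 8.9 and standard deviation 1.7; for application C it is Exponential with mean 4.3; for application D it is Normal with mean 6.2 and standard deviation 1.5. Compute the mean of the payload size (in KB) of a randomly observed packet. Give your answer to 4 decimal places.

Component means — A: 10.5; B: 8.9; C: 4.3; D: 6.2.
E[X] = 0.25·10.5 + 0.3·8.9 + 0.23·4.3 + 0.22·6.2 = 7.648.

7.6480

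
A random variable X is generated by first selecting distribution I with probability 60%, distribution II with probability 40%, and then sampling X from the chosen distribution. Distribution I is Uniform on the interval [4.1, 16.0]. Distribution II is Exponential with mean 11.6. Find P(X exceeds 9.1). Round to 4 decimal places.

0.5304

Conditional on each component, P(X > 9.1): I: 0.579832; II: 0.456356.
By total probability, P(X > 9.1) = 0.6·0.579832 + 0.4·0.456356 = 0.530441.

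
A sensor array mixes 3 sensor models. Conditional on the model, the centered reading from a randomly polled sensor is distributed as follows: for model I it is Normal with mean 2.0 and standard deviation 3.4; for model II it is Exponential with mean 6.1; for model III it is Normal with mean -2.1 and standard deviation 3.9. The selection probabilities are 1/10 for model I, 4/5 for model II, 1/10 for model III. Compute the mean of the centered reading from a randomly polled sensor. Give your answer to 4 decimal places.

4.8700

Component means — I: 2; II: 6.1; III: -2.1.
E[X] = 0.1·2 + 0.8·6.1 + 0.1·-2.1 = 4.87.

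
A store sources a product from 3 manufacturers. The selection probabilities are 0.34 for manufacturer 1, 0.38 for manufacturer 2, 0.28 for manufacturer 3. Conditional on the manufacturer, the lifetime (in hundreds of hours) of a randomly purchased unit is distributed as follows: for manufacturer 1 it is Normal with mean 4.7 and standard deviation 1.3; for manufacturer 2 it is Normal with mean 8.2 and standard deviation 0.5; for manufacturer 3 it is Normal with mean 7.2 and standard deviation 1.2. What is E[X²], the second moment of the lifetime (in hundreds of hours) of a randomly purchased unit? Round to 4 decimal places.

For each component E[X²] = Var + (mean)², giving 1: 23.78; 2: 67.49; 3: 53.28.
Overall E[X²] = 0.34·23.78 + 0.38·67.49 + 0.28·53.28 = 48.6498.

48.6498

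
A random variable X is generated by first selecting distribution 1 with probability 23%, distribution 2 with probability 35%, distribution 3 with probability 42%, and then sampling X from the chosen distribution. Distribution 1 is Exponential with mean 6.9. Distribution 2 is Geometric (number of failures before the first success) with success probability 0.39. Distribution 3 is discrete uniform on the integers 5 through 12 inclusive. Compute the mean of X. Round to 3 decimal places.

5.704

Component means — 1: 6.9; 2: 1.5641; 3: 8.5.
E[X] = 0.23·6.9 + 0.35·1.5641 + 0.42·8.5 = 5.70444.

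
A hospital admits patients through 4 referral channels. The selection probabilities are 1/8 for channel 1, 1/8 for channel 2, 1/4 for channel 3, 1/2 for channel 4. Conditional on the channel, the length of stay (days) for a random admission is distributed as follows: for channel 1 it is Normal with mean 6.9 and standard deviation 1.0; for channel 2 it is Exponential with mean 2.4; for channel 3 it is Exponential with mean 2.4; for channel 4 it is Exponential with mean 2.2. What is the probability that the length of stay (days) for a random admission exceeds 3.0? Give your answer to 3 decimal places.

0.360

Conditional on each channel, P(X > 3.0): 1: 0.999952; 2: 0.286505; 3: 0.286505; 4: 0.255729.
By total probability, P(X > 3.0) = 0.125·0.999952 + 0.125·0.286505 + 0.25·0.286505 + 0.5·0.255729 = 0.360298.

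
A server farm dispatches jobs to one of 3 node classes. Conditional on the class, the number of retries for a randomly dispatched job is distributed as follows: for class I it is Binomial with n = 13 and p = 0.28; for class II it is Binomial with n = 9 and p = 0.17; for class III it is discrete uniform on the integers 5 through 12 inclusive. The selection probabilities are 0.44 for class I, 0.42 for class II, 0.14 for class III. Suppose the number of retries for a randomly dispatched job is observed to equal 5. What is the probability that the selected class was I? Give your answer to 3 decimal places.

Likelihoods P(X=5 | ·): I: 0.159966; II: 0.00849039; III: 0.125.
Posterior ∝ prior × likelihood. Numerator for I: 0.44·0.159966 = 0.0703852.
Normalizing constant: 0.44·0.159966 + 0.42·0.00849039 + 0.14·0.125 = 0.0914512.
P(I | observation) = 0.0703852 / 0.0914512 = 0.769648.

0.770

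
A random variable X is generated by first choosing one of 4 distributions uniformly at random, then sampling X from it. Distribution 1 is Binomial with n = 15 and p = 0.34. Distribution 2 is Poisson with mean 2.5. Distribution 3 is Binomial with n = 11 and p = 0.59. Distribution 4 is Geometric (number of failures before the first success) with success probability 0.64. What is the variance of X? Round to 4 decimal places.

Per component, 1: μ=5.1, E[X²]=29.376; 2: μ=2.5, E[X²]=8.75; 3: μ=6.49, E[X²]=44.781; 4: μ=0.5625, E[X²]=1.19531.
E[X] = 0.25·5.1 + 0.25·2.5 + 0.25·6.49 + 0.25·0.5625 = 3.66312.
E[X²] = 0.25·29.376 + 0.25·8.75 + 0.25·44.781 + 0.25·1.19531 = 21.0256.
Var(X) = E[X²] − (E[X])² = 21.0256 − 13.4185 = 7.60709.

7.6071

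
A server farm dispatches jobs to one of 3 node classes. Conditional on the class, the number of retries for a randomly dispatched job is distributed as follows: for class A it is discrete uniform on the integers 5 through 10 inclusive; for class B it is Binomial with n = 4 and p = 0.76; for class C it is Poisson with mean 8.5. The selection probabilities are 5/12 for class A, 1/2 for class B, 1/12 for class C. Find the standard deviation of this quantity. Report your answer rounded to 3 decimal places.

2.777

Per component, A: μ=7.5, E[X²]=59.1667; B: μ=3.04, E[X²]=9.9712; C: μ=8.5, E[X²]=80.75.
E[X] = 0.416667·7.5 + 0.5·3.04 + 0.0833333·8.5 = 5.35333.
E[X²] = 0.416667·59.1667 + 0.5·9.9712 + 0.0833333·80.75 = 36.3675.
Var(X) = E[X²] − (E[X])² = 36.3675 − 28.6582 = 7.70937.
SD(X) = √7.70937 = 2.77657.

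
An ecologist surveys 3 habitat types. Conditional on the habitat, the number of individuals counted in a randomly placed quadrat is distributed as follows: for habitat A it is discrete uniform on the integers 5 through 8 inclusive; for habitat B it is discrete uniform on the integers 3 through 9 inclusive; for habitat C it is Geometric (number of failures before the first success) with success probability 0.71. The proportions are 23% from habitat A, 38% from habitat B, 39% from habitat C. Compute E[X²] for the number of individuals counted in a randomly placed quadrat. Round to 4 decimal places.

For each component E[X²] = Var + (mean)², giving A: 43.5; B: 40; C: 0.742115.
Overall E[X²] = 0.23·43.5 + 0.38·40 + 0.39·0.742115 = 25.4944.

25.4944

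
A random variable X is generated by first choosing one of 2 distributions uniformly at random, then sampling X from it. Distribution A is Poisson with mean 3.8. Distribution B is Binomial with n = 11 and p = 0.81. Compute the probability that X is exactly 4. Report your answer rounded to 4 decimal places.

Conditional on each component, P(X = 4): A: 0.194359; B: 0.00126978.
By total probability, P(X = 4) = 0.5·0.194359 + 0.5·0.00126978 = 0.0978143.

0.0978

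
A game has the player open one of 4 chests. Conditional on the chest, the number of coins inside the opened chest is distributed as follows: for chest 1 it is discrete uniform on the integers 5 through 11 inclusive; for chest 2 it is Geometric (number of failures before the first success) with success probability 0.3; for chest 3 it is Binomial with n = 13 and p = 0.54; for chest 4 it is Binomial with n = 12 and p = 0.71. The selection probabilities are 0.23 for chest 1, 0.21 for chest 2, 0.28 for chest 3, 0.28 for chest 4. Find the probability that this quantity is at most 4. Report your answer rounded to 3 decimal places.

0.199

Conditional on each chest, P(X ≤ 4): 1: 0; 2: 0.83193; 3: 0.0802801; 4: 0.00758551.
By total probability, P(X ≤ 4) = 0.23·0 + 0.21·0.83193 + 0.28·0.0802801 + 0.28·0.00758551 = 0.199308.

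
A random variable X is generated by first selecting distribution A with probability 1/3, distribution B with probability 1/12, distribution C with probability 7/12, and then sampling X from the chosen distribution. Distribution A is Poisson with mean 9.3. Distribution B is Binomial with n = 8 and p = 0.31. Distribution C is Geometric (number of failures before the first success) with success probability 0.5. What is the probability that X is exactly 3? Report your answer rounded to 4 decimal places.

Conditional on each component, P(X = 3): A: 0.0122563; B: 0.260927; C: 0.0625.
By total probability, P(X = 3) = 0.333333·0.0122563 + 0.0833333·0.260927 + 0.583333·0.0625 = 0.0622877.

0.0623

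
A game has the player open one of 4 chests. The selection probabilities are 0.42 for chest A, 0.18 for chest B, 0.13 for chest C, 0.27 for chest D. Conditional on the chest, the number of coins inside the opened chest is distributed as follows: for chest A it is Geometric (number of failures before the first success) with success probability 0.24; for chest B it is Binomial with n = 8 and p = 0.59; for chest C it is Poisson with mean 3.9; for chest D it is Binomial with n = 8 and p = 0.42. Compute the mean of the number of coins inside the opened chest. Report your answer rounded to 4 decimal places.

Component means — A: 3.16667; B: 4.72; C: 3.9; D: 3.36.
E[X] = 0.42·3.16667 + 0.18·4.72 + 0.13·3.9 + 0.27·3.36 = 3.5938.

3.5938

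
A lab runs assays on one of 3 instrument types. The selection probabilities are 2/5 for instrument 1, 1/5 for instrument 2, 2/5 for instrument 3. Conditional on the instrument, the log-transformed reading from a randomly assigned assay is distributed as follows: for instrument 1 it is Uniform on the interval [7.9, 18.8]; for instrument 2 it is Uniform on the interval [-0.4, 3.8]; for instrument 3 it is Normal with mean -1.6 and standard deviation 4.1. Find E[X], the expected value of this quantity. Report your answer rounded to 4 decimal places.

Component means — 1: 13.35; 2: 1.7; 3: -1.6.
E[X] = 0.4·13.35 + 0.2·1.7 + 0.4·-1.6 = 5.04.

5.0400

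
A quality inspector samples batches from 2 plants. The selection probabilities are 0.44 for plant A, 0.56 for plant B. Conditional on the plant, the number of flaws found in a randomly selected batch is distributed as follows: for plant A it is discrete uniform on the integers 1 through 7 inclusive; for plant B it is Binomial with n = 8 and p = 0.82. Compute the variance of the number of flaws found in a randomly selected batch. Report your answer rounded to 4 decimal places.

Per component, A: μ=4, E[X²]=20; B: μ=6.56, E[X²]=44.2144.
E[X] = 0.44·4 + 0.56·6.56 = 5.4336.
E[X²] = 0.44·20 + 0.56·44.2144 = 33.5601.
Var(X) = E[X²] − (E[X])² = 33.5601 − 29.524 = 4.03606.

4.0361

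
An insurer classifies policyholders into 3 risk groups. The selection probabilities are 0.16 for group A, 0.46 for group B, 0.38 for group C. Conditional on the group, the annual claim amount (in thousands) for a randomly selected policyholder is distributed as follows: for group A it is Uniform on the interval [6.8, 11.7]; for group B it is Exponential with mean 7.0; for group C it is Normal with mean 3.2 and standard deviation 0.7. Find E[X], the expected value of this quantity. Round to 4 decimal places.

5.9160

Component means — A: 9.25; B: 7; C: 3.2.
E[X] = 0.16·9.25 + 0.46·7 + 0.38·3.2 = 5.916.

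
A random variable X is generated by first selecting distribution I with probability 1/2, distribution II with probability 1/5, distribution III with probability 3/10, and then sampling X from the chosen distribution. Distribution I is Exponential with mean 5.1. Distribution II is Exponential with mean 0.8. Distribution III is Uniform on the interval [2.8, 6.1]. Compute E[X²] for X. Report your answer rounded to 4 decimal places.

For each component E[X²] = Var + (mean)², giving I: 52.02; II: 1.28; III: 20.71.
Overall E[X²] = 0.5·52.02 + 0.2·1.28 + 0.3·20.71 = 32.479.

32.4790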